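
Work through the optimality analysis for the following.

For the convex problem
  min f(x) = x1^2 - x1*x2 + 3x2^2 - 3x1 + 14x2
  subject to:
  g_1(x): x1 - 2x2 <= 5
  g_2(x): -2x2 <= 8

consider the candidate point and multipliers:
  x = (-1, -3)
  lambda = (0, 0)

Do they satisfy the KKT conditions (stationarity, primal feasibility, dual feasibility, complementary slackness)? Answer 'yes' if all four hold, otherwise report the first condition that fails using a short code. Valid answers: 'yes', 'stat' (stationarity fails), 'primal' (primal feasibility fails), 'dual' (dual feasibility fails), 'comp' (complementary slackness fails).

Gradient of f: grad f(x) = Q x + c = (-2, -3)
Constraint values g_i(x) = a_i^T x - b_i:
  g_1((-1, -3)) = 0
  g_2((-1, -3)) = -2
Stationarity residual: grad f(x) + sum_i lambda_i a_i = (-2, -3)
  -> stationarity FAILS
Primal feasibility (all g_i <= 0): OK
Dual feasibility (all lambda_i >= 0): OK
Complementary slackness (lambda_i * g_i(x) = 0 for all i): OK

Verdict: the first failing condition is stationarity -> stat.

stat


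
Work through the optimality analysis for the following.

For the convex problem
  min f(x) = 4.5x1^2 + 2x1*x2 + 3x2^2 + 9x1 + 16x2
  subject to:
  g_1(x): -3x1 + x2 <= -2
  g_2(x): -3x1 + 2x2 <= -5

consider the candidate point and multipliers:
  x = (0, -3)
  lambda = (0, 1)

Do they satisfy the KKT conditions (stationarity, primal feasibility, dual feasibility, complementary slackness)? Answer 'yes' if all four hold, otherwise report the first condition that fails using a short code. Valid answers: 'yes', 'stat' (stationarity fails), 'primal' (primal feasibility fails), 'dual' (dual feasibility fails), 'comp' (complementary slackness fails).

Gradient of f: grad f(x) = Q x + c = (3, -2)
Constraint values g_i(x) = a_i^T x - b_i:
  g_1((0, -3)) = -1
  g_2((0, -3)) = -1
Stationarity residual: grad f(x) + sum_i lambda_i a_i = (0, 0)
  -> stationarity OK
Primal feasibility (all g_i <= 0): OK
Dual feasibility (all lambda_i >= 0): OK
Complementary slackness (lambda_i * g_i(x) = 0 for all i): FAILS

Verdict: the first failing condition is complementary_slackness -> comp.

comp


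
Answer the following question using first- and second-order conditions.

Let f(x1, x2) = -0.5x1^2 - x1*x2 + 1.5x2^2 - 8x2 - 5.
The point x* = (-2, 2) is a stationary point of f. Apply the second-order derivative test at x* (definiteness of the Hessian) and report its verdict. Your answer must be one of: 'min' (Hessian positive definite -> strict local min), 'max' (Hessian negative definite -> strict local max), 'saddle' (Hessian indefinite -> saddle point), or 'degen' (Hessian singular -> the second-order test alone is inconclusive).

Compute the Hessian H = grad^2 f:
  H = [[-1, -1], [-1, 3]]
Verify stationarity: grad f(x*) = H x* + g = (0, 0).
Eigenvalues of H: -1.2361, 3.2361.
Eigenvalues have mixed signs, so H is indefinite -> x* is a saddle point.

saddle


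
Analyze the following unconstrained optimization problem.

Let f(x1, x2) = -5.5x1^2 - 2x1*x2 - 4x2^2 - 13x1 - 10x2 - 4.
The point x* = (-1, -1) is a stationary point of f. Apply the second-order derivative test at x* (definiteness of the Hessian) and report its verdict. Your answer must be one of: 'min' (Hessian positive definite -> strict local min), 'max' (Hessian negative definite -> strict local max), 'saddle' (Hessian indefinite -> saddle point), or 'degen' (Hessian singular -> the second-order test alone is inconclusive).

Compute the Hessian H = grad^2 f:
  H = [[-11, -2], [-2, -8]]
Verify stationarity: grad f(x*) = H x* + g = (0, 0).
Eigenvalues of H: -12, -7.
Both eigenvalues < 0, so H is negative definite -> x* is a strict local max.

max


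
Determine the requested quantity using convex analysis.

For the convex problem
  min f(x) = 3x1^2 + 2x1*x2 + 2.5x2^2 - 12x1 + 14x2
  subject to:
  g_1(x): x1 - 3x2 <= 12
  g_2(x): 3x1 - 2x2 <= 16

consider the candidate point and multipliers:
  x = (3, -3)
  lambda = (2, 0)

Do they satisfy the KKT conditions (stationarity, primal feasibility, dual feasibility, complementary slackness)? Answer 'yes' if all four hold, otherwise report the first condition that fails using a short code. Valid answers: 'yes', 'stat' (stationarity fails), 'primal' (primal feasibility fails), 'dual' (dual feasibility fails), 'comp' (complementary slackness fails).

Gradient of f: grad f(x) = Q x + c = (0, 5)
Constraint values g_i(x) = a_i^T x - b_i:
  g_1((3, -3)) = 0
  g_2((3, -3)) = -1
Stationarity residual: grad f(x) + sum_i lambda_i a_i = (2, -1)
  -> stationarity FAILS
Primal feasibility (all g_i <= 0): OK
Dual feasibility (all lambda_i >= 0): OK
Complementary slackness (lambda_i * g_i(x) = 0 for all i): OK

Verdict: the first failing condition is stationarity -> stat.

stat


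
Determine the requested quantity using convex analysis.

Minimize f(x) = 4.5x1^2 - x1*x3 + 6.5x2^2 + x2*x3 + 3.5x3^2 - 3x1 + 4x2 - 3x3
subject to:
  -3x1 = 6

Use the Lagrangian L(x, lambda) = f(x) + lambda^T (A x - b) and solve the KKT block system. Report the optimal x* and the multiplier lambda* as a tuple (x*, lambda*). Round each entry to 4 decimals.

Form the Lagrangian:
  L(x, lambda) = (1/2) x^T Q x + c^T x + lambda^T (A x - b)
Stationarity (grad_x L = 0): Q x + c + A^T lambda = 0.
Primal feasibility: A x = b.

This gives the KKT block system:
  [ Q   A^T ] [ x     ]   [-c ]
  [ A    0  ] [ lambda ] = [ b ]

Solving the linear system:
  x*      = (-2, -0.3222, 0.1889)
  lambda* = (-7.063)
  f(x*)   = 23.2611

x* = (-2, -0.3222, 0.1889), lambda* = (-7.063)


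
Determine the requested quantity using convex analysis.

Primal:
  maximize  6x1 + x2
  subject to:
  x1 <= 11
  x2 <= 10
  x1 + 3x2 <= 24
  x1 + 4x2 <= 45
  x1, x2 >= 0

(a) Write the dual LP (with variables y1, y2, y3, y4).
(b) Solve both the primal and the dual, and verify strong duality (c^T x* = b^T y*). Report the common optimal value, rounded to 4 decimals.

The standard primal-dual pair for 'max c^T x s.t. A x <= b, x >= 0' is:
  Dual:  min b^T y  s.t.  A^T y >= c,  y >= 0.

So the dual LP is:
  minimize  11y1 + 10y2 + 24y3 + 45y4
  subject to:
    y1 + y3 + y4 >= 6
    y2 + 3y3 + 4y4 >= 1
    y1, y2, y3, y4 >= 0

Solving the primal: x* = (11, 4.3333).
  primal value c^T x* = 70.3333.
Solving the dual: y* = (5.6667, 0, 0.3333, 0).
  dual value b^T y* = 70.3333.
Strong duality: c^T x* = b^T y*. Confirmed.

70.3333


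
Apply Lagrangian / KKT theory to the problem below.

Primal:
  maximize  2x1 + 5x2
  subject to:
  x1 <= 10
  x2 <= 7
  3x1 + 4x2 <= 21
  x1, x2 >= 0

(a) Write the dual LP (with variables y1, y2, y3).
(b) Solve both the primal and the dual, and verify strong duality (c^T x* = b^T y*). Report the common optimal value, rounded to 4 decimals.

The standard primal-dual pair for 'max c^T x s.t. A x <= b, x >= 0' is:
  Dual:  min b^T y  s.t.  A^T y >= c,  y >= 0.

So the dual LP is:
  minimize  10y1 + 7y2 + 21y3
  subject to:
    y1 + 3y3 >= 2
    y2 + 4y3 >= 5
    y1, y2, y3 >= 0

Solving the primal: x* = (0, 5.25).
  primal value c^T x* = 26.25.
Solving the dual: y* = (0, 0, 1.25).
  dual value b^T y* = 26.25.
Strong duality: c^T x* = b^T y*. Confirmed.

26.25


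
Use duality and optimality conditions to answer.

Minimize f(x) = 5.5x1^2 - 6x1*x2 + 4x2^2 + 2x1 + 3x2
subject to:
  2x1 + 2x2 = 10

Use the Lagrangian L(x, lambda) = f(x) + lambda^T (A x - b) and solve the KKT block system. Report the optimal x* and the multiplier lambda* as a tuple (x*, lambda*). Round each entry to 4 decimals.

Form the Lagrangian:
  L(x, lambda) = (1/2) x^T Q x + c^T x + lambda^T (A x - b)
Stationarity (grad_x L = 0): Q x + c + A^T lambda = 0.
Primal feasibility: A x = b.

This gives the KKT block system:
  [ Q   A^T ] [ x     ]   [-c ]
  [ A    0  ] [ lambda ] = [ b ]

Solving the linear system:
  x*      = (2.2903, 2.7097)
  lambda* = (-5.4677)
  f(x*)   = 33.6935

x* = (2.2903, 2.7097), lambda* = (-5.4677)


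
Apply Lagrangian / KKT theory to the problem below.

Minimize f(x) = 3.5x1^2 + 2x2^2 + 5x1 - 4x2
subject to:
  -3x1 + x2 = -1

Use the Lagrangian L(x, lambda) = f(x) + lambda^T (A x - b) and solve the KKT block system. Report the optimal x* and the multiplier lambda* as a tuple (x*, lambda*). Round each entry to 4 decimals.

Form the Lagrangian:
  L(x, lambda) = (1/2) x^T Q x + c^T x + lambda^T (A x - b)
Stationarity (grad_x L = 0): Q x + c + A^T lambda = 0.
Primal feasibility: A x = b.

This gives the KKT block system:
  [ Q   A^T ] [ x     ]   [-c ]
  [ A    0  ] [ lambda ] = [ b ]

Solving the linear system:
  x*      = (0.4419, 0.3256)
  lambda* = (2.6977)
  f(x*)   = 1.8023

x* = (0.4419, 0.3256), lambda* = (2.6977)


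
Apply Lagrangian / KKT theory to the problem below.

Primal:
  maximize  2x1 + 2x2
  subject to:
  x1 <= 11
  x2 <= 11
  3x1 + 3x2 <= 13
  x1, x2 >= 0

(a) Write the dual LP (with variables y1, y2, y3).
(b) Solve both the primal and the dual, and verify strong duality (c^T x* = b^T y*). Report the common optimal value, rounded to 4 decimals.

The standard primal-dual pair for 'max c^T x s.t. A x <= b, x >= 0' is:
  Dual:  min b^T y  s.t.  A^T y >= c,  y >= 0.

So the dual LP is:
  minimize  11y1 + 11y2 + 13y3
  subject to:
    y1 + 3y3 >= 2
    y2 + 3y3 >= 2
    y1, y2, y3 >= 0

Solving the primal: x* = (4.3333, 0).
  primal value c^T x* = 8.6667.
Solving the dual: y* = (0, 0, 0.6667).
  dual value b^T y* = 8.6667.
Strong duality: c^T x* = b^T y*. Confirmed.

8.6667


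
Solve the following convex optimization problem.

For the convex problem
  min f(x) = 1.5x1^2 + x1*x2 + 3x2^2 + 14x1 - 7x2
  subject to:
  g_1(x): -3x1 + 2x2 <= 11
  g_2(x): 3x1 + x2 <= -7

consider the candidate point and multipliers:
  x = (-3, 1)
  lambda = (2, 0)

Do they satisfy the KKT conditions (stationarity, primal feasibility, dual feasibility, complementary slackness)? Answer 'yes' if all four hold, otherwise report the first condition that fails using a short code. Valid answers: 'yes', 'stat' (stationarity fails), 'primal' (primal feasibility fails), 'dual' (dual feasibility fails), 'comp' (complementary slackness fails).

Gradient of f: grad f(x) = Q x + c = (6, -4)
Constraint values g_i(x) = a_i^T x - b_i:
  g_1((-3, 1)) = 0
  g_2((-3, 1)) = -1
Stationarity residual: grad f(x) + sum_i lambda_i a_i = (0, 0)
  -> stationarity OK
Primal feasibility (all g_i <= 0): OK
Dual feasibility (all lambda_i >= 0): OK
Complementary slackness (lambda_i * g_i(x) = 0 for all i): OK

Verdict: yes, KKT holds.

yes


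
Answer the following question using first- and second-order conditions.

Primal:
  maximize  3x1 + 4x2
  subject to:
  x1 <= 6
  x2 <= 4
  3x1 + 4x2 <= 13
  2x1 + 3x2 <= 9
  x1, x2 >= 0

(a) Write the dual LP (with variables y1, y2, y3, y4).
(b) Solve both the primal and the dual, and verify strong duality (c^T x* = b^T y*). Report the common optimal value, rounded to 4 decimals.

The standard primal-dual pair for 'max c^T x s.t. A x <= b, x >= 0' is:
  Dual:  min b^T y  s.t.  A^T y >= c,  y >= 0.

So the dual LP is:
  minimize  6y1 + 4y2 + 13y3 + 9y4
  subject to:
    y1 + 3y3 + 2y4 >= 3
    y2 + 4y3 + 3y4 >= 4
    y1, y2, y3, y4 >= 0

Solving the primal: x* = (4.3333, 0).
  primal value c^T x* = 13.
Solving the dual: y* = (0, 0, 1, 0).
  dual value b^T y* = 13.
Strong duality: c^T x* = b^T y*. Confirmed.

13


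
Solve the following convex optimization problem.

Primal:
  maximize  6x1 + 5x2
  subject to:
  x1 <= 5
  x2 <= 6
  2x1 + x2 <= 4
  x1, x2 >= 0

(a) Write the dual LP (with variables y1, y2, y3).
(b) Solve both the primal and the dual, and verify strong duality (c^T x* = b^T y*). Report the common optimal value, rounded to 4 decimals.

The standard primal-dual pair for 'max c^T x s.t. A x <= b, x >= 0' is:
  Dual:  min b^T y  s.t.  A^T y >= c,  y >= 0.

So the dual LP is:
  minimize  5y1 + 6y2 + 4y3
  subject to:
    y1 + 2y3 >= 6
    y2 + y3 >= 5
    y1, y2, y3 >= 0

Solving the primal: x* = (0, 4).
  primal value c^T x* = 20.
Solving the dual: y* = (0, 0, 5).
  dual value b^T y* = 20.
Strong duality: c^T x* = b^T y*. Confirmed.

20


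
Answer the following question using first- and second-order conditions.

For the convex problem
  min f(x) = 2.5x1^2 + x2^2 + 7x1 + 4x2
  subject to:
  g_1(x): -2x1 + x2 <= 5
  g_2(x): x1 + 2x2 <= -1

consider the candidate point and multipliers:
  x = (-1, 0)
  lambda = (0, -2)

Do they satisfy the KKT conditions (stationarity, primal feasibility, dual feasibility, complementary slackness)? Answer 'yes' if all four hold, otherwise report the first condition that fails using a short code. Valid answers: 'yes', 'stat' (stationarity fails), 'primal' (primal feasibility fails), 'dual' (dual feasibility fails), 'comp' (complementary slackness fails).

Gradient of f: grad f(x) = Q x + c = (2, 4)
Constraint values g_i(x) = a_i^T x - b_i:
  g_1((-1, 0)) = -3
  g_2((-1, 0)) = 0
Stationarity residual: grad f(x) + sum_i lambda_i a_i = (0, 0)
  -> stationarity OK
Primal feasibility (all g_i <= 0): OK
Dual feasibility (all lambda_i >= 0): FAILS
Complementary slackness (lambda_i * g_i(x) = 0 for all i): OK

Verdict: the first failing condition is dual_feasibility -> dual.

dual


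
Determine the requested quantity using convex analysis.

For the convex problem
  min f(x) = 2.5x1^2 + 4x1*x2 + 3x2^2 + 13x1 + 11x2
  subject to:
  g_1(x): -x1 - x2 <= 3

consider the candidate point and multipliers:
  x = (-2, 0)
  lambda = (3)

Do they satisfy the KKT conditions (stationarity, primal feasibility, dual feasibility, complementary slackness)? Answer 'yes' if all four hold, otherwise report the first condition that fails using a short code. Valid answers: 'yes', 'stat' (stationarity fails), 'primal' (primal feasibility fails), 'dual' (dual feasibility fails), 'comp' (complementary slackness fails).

Gradient of f: grad f(x) = Q x + c = (3, 3)
Constraint values g_i(x) = a_i^T x - b_i:
  g_1((-2, 0)) = -1
Stationarity residual: grad f(x) + sum_i lambda_i a_i = (0, 0)
  -> stationarity OK
Primal feasibility (all g_i <= 0): OK
Dual feasibility (all lambda_i >= 0): OK
Complementary slackness (lambda_i * g_i(x) = 0 for all i): FAILS

Verdict: the first failing condition is complementary_slackness -> comp.

comp


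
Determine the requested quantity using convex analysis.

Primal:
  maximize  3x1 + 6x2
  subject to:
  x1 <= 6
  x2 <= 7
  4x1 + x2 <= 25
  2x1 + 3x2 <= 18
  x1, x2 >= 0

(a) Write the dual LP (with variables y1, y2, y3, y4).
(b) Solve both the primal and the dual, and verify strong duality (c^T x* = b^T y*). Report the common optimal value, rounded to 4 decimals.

The standard primal-dual pair for 'max c^T x s.t. A x <= b, x >= 0' is:
  Dual:  min b^T y  s.t.  A^T y >= c,  y >= 0.

So the dual LP is:
  minimize  6y1 + 7y2 + 25y3 + 18y4
  subject to:
    y1 + 4y3 + 2y4 >= 3
    y2 + y3 + 3y4 >= 6
    y1, y2, y3, y4 >= 0

Solving the primal: x* = (0, 6).
  primal value c^T x* = 36.
Solving the dual: y* = (0, 0, 0, 2).
  dual value b^T y* = 36.
Strong duality: c^T x* = b^T y*. Confirmed.

36


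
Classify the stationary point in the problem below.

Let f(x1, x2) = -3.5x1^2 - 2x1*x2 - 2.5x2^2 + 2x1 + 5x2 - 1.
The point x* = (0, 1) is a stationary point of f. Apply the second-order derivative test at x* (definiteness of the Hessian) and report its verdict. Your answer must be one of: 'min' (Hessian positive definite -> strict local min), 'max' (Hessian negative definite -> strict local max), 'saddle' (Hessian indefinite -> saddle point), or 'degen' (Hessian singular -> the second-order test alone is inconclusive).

Compute the Hessian H = grad^2 f:
  H = [[-7, -2], [-2, -5]]
Verify stationarity: grad f(x*) = H x* + g = (0, 0).
Eigenvalues of H: -8.2361, -3.7639.
Both eigenvalues < 0, so H is negative definite -> x* is a strict local max.

max


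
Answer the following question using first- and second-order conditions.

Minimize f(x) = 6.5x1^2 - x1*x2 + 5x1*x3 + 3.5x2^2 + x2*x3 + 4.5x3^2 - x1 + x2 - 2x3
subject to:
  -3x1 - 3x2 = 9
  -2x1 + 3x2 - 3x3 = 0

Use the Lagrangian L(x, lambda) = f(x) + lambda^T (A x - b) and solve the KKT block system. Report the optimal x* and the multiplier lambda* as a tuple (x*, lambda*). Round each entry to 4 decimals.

Form the Lagrangian:
  L(x, lambda) = (1/2) x^T Q x + c^T x + lambda^T (A x - b)
Stationarity (grad_x L = 0): Q x + c + A^T lambda = 0.
Primal feasibility: A x = b.

This gives the KKT block system:
  [ Q   A^T ] [ x     ]   [-c ]
  [ A    0  ] [ lambda ] = [ b ]

Solving the linear system:
  x*      = (-1.8812, -1.1188, 0.1353)
  lambda* = (-5.374, -3.769)
  f(x*)   = 24.429

x* = (-1.8812, -1.1188, 0.1353), lambda* = (-5.374, -3.769)


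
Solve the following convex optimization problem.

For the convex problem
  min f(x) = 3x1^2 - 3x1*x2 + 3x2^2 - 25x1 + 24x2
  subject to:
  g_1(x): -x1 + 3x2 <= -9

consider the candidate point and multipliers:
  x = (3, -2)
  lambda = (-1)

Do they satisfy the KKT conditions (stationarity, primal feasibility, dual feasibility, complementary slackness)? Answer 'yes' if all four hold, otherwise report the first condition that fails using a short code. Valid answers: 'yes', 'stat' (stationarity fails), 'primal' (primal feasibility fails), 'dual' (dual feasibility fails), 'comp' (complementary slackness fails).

Gradient of f: grad f(x) = Q x + c = (-1, 3)
Constraint values g_i(x) = a_i^T x - b_i:
  g_1((3, -2)) = 0
Stationarity residual: grad f(x) + sum_i lambda_i a_i = (0, 0)
  -> stationarity OK
Primal feasibility (all g_i <= 0): OK
Dual feasibility (all lambda_i >= 0): FAILS
Complementary slackness (lambda_i * g_i(x) = 0 for all i): OK

Verdict: the first failing condition is dual_feasibility -> dual.

dual


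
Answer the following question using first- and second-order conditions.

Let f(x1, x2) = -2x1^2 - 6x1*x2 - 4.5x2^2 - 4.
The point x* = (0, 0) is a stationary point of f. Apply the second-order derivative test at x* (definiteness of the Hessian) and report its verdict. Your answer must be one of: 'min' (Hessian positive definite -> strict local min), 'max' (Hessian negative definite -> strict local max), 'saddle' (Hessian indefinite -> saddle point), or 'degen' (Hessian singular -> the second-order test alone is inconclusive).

Compute the Hessian H = grad^2 f:
  H = [[-4, -6], [-6, -9]]
Verify stationarity: grad f(x*) = H x* + g = (0, 0).
Eigenvalues of H: -13, 0.
H has a zero eigenvalue (singular; negative semidefinite but not definite), so H is neither positive definite, negative definite, nor indefinite. The second-order test alone is inconclusive -> degen.
(Indeed, f is constant along the null direction of H through x*, so x* is not a strict local extremum.)

degen


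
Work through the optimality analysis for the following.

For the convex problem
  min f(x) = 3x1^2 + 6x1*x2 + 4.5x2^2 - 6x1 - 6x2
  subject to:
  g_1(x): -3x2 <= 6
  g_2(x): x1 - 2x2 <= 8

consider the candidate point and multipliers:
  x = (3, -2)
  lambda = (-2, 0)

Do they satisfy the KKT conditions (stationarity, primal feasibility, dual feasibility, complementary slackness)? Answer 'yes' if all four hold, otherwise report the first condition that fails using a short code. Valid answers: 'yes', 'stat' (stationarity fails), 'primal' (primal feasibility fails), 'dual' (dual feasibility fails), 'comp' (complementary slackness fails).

Gradient of f: grad f(x) = Q x + c = (0, -6)
Constraint values g_i(x) = a_i^T x - b_i:
  g_1((3, -2)) = 0
  g_2((3, -2)) = -1
Stationarity residual: grad f(x) + sum_i lambda_i a_i = (0, 0)
  -> stationarity OK
Primal feasibility (all g_i <= 0): OK
Dual feasibility (all lambda_i >= 0): FAILS
Complementary slackness (lambda_i * g_i(x) = 0 for all i): OK

Verdict: the first failing condition is dual_feasibility -> dual.

dual


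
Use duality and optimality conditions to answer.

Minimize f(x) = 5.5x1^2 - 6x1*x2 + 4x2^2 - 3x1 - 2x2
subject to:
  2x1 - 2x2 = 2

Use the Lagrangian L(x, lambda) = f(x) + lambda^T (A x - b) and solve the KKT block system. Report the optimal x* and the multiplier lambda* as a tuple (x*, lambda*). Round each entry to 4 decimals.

Form the Lagrangian:
  L(x, lambda) = (1/2) x^T Q x + c^T x + lambda^T (A x - b)
Stationarity (grad_x L = 0): Q x + c + A^T lambda = 0.
Primal feasibility: A x = b.

This gives the KKT block system:
  [ Q   A^T ] [ x     ]   [-c ]
  [ A    0  ] [ lambda ] = [ b ]

Solving the linear system:
  x*      = (1, 0)
  lambda* = (-4)
  f(x*)   = 2.5

x* = (1, 0), lambda* = (-4)


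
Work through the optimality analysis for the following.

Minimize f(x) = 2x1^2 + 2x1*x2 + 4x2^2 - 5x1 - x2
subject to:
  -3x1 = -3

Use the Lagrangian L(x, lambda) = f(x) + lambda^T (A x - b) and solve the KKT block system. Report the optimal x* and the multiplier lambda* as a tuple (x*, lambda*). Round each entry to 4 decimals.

Form the Lagrangian:
  L(x, lambda) = (1/2) x^T Q x + c^T x + lambda^T (A x - b)
Stationarity (grad_x L = 0): Q x + c + A^T lambda = 0.
Primal feasibility: A x = b.

This gives the KKT block system:
  [ Q   A^T ] [ x     ]   [-c ]
  [ A    0  ] [ lambda ] = [ b ]

Solving the linear system:
  x*      = (1, -0.125)
  lambda* = (-0.4167)
  f(x*)   = -3.0625

x* = (1, -0.125), lambda* = (-0.4167)


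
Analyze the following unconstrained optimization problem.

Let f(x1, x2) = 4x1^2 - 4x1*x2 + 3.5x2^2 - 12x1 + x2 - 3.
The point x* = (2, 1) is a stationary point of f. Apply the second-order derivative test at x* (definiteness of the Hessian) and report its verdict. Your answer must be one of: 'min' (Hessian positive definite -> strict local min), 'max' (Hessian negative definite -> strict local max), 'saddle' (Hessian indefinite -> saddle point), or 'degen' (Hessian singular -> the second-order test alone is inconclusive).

Compute the Hessian H = grad^2 f:
  H = [[8, -4], [-4, 7]]
Verify stationarity: grad f(x*) = H x* + g = (0, 0).
Eigenvalues of H: 3.4689, 11.5311.
Both eigenvalues > 0, so H is positive definite -> x* is a strict local min.

min


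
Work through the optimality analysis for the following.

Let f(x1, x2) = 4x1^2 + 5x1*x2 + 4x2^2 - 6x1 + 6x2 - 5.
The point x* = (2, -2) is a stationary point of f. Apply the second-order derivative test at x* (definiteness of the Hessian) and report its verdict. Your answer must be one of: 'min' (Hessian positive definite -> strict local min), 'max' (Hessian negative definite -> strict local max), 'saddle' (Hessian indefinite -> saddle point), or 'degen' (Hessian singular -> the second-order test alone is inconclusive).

Compute the Hessian H = grad^2 f:
  H = [[8, 5], [5, 8]]
Verify stationarity: grad f(x*) = H x* + g = (0, 0).
Eigenvalues of H: 3, 13.
Both eigenvalues > 0, so H is positive definite -> x* is a strict local min.

min


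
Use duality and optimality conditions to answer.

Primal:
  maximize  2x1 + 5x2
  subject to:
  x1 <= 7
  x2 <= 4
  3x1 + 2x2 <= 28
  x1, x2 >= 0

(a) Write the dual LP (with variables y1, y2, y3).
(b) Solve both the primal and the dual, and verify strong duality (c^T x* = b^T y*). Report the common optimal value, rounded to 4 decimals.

The standard primal-dual pair for 'max c^T x s.t. A x <= b, x >= 0' is:
  Dual:  min b^T y  s.t.  A^T y >= c,  y >= 0.

So the dual LP is:
  minimize  7y1 + 4y2 + 28y3
  subject to:
    y1 + 3y3 >= 2
    y2 + 2y3 >= 5
    y1, y2, y3 >= 0

Solving the primal: x* = (6.6667, 4).
  primal value c^T x* = 33.3333.
Solving the dual: y* = (0, 3.6667, 0.6667).
  dual value b^T y* = 33.3333.
Strong duality: c^T x* = b^T y*. Confirmed.

33.3333


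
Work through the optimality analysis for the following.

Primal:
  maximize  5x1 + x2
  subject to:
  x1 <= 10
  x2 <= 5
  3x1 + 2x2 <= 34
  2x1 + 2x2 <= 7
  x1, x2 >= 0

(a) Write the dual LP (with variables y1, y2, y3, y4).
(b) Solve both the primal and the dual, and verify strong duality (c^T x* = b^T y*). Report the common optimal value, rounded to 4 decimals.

The standard primal-dual pair for 'max c^T x s.t. A x <= b, x >= 0' is:
  Dual:  min b^T y  s.t.  A^T y >= c,  y >= 0.

So the dual LP is:
  minimize  10y1 + 5y2 + 34y3 + 7y4
  subject to:
    y1 + 3y3 + 2y4 >= 5
    y2 + 2y3 + 2y4 >= 1
    y1, y2, y3, y4 >= 0

Solving the primal: x* = (3.5, 0).
  primal value c^T x* = 17.5.
Solving the dual: y* = (0, 0, 0, 2.5).
  dual value b^T y* = 17.5.
Strong duality: c^T x* = b^T y*. Confirmed.

17.5


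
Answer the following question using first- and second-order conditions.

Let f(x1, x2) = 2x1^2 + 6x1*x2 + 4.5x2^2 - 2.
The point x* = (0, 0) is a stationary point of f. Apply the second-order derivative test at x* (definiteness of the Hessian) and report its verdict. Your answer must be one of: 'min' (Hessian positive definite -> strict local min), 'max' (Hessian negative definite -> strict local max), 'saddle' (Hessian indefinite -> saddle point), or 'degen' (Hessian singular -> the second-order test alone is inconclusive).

Compute the Hessian H = grad^2 f:
  H = [[4, 6], [6, 9]]
Verify stationarity: grad f(x*) = H x* + g = (0, 0).
Eigenvalues of H: 0, 13.
H has a zero eigenvalue (singular; positive semidefinite but not definite), so H is neither positive definite, negative definite, nor indefinite. The second-order test alone is inconclusive -> degen.
(Indeed, f is constant along the null direction of H through x*, so x* is not a strict local extremum.)

degen


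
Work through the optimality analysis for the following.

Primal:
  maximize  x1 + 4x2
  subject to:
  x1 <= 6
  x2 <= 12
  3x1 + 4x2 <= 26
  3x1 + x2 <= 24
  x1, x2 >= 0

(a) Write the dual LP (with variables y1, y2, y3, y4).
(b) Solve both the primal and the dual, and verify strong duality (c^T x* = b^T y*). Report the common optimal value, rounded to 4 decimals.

The standard primal-dual pair for 'max c^T x s.t. A x <= b, x >= 0' is:
  Dual:  min b^T y  s.t.  A^T y >= c,  y >= 0.

So the dual LP is:
  minimize  6y1 + 12y2 + 26y3 + 24y4
  subject to:
    y1 + 3y3 + 3y4 >= 1
    y2 + 4y3 + y4 >= 4
    y1, y2, y3, y4 >= 0

Solving the primal: x* = (0, 6.5).
  primal value c^T x* = 26.
Solving the dual: y* = (0, 0, 1, 0).
  dual value b^T y* = 26.
Strong duality: c^T x* = b^T y*. Confirmed.

26


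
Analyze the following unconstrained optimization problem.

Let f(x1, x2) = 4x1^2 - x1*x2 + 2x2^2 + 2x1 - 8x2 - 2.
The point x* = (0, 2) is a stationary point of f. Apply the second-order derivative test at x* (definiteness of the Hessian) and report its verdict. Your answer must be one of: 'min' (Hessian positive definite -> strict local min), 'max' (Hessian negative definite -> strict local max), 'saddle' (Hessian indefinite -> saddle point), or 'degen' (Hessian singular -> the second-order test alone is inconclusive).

Compute the Hessian H = grad^2 f:
  H = [[8, -1], [-1, 4]]
Verify stationarity: grad f(x*) = H x* + g = (0, 0).
Eigenvalues of H: 3.7639, 8.2361.
Both eigenvalues > 0, so H is positive definite -> x* is a strict local min.

min


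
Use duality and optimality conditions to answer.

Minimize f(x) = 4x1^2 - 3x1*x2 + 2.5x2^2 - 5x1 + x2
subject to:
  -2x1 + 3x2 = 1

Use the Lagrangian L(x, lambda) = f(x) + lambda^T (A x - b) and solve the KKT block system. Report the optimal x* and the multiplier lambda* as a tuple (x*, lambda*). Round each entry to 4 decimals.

Form the Lagrangian:
  L(x, lambda) = (1/2) x^T Q x + c^T x + lambda^T (A x - b)
Stationarity (grad_x L = 0): Q x + c + A^T lambda = 0.
Primal feasibility: A x = b.

This gives the KKT block system:
  [ Q   A^T ] [ x     ]   [-c ]
  [ A    0  ] [ lambda ] = [ b ]

Solving the linear system:
  x*      = (0.6786, 0.7857)
  lambda* = (-0.9643)
  f(x*)   = -0.8214

x* = (0.6786, 0.7857), lambda* = (-0.9643)


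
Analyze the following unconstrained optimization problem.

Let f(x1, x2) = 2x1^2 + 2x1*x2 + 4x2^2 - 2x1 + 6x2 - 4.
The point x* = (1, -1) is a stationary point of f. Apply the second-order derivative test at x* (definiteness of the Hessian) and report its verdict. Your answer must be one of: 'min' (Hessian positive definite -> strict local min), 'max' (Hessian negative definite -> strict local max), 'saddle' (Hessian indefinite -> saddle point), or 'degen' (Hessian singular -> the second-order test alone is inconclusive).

Compute the Hessian H = grad^2 f:
  H = [[4, 2], [2, 8]]
Verify stationarity: grad f(x*) = H x* + g = (0, 0).
Eigenvalues of H: 3.1716, 8.8284.
Both eigenvalues > 0, so H is positive definite -> x* is a strict local min.

min


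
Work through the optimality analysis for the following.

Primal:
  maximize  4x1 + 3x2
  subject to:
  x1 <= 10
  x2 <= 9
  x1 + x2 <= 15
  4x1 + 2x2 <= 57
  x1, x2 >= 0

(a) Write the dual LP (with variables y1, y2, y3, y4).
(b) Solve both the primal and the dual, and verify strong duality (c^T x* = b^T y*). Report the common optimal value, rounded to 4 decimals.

The standard primal-dual pair for 'max c^T x s.t. A x <= b, x >= 0' is:
  Dual:  min b^T y  s.t.  A^T y >= c,  y >= 0.

So the dual LP is:
  minimize  10y1 + 9y2 + 15y3 + 57y4
  subject to:
    y1 + y3 + 4y4 >= 4
    y2 + y3 + 2y4 >= 3
    y1, y2, y3, y4 >= 0

Solving the primal: x* = (10, 5).
  primal value c^T x* = 55.
Solving the dual: y* = (1, 0, 3, 0).
  dual value b^T y* = 55.
Strong duality: c^T x* = b^T y*. Confirmed.

55


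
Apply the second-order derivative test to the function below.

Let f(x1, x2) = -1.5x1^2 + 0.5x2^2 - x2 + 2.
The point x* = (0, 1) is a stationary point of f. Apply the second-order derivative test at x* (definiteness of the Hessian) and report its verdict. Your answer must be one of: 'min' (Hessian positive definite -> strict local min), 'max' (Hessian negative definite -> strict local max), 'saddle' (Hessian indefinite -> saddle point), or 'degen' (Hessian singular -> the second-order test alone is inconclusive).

Compute the Hessian H = grad^2 f:
  H = [[-3, 0], [0, 1]]
Verify stationarity: grad f(x*) = H x* + g = (0, 0).
Eigenvalues of H: -3, 1.
Eigenvalues have mixed signs, so H is indefinite -> x* is a saddle point.

saddle


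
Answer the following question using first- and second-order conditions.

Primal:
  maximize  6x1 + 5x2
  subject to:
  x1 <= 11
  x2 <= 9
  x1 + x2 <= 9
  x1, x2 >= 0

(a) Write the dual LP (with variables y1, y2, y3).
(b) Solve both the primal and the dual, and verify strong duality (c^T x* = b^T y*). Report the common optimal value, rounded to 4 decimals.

The standard primal-dual pair for 'max c^T x s.t. A x <= b, x >= 0' is:
  Dual:  min b^T y  s.t.  A^T y >= c,  y >= 0.

So the dual LP is:
  minimize  11y1 + 9y2 + 9y3
  subject to:
    y1 + y3 >= 6
    y2 + y3 >= 5
    y1, y2, y3 >= 0

Solving the primal: x* = (9, 0).
  primal value c^T x* = 54.
Solving the dual: y* = (0, 0, 6).
  dual value b^T y* = 54.
Strong duality: c^T x* = b^T y*. Confirmed.

54


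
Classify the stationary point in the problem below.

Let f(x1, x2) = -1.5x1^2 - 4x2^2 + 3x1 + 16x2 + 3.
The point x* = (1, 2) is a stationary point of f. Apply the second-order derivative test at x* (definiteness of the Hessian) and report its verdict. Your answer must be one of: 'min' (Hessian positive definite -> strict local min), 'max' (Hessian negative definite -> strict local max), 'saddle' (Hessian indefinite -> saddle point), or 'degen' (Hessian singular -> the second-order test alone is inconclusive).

Compute the Hessian H = grad^2 f:
  H = [[-3, 0], [0, -8]]
Verify stationarity: grad f(x*) = H x* + g = (0, 0).
Eigenvalues of H: -8, -3.
Both eigenvalues < 0, so H is negative definite -> x* is a strict local max.

max


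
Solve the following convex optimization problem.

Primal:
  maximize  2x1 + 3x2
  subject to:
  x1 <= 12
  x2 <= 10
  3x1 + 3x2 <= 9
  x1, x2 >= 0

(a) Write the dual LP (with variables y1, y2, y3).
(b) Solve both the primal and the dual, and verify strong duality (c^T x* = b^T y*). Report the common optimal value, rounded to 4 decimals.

The standard primal-dual pair for 'max c^T x s.t. A x <= b, x >= 0' is:
  Dual:  min b^T y  s.t.  A^T y >= c,  y >= 0.

So the dual LP is:
  minimize  12y1 + 10y2 + 9y3
  subject to:
    y1 + 3y3 >= 2
    y2 + 3y3 >= 3
    y1, y2, y3 >= 0

Solving the primal: x* = (0, 3).
  primal value c^T x* = 9.
Solving the dual: y* = (0, 0, 1).
  dual value b^T y* = 9.
Strong duality: c^T x* = b^T y*. Confirmed.

9


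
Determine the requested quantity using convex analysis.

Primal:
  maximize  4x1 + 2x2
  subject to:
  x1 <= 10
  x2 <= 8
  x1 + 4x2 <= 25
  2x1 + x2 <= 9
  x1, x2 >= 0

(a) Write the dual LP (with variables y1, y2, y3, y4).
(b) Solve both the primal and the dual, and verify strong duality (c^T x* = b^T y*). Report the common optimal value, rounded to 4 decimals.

The standard primal-dual pair for 'max c^T x s.t. A x <= b, x >= 0' is:
  Dual:  min b^T y  s.t.  A^T y >= c,  y >= 0.

So the dual LP is:
  minimize  10y1 + 8y2 + 25y3 + 9y4
  subject to:
    y1 + y3 + 2y4 >= 4
    y2 + 4y3 + y4 >= 2
    y1, y2, y3, y4 >= 0

Solving the primal: x* = (1.5714, 5.8571).
  primal value c^T x* = 18.
Solving the dual: y* = (0, 0, 0, 2).
  dual value b^T y* = 18.
Strong duality: c^T x* = b^T y*. Confirmed.

18


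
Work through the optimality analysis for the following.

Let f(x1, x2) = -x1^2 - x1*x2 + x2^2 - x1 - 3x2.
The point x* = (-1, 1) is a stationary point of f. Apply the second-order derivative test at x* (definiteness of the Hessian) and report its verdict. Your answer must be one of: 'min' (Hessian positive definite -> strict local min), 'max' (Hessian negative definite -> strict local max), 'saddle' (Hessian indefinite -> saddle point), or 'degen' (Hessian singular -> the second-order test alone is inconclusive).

Compute the Hessian H = grad^2 f:
  H = [[-2, -1], [-1, 2]]
Verify stationarity: grad f(x*) = H x* + g = (0, 0).
Eigenvalues of H: -2.2361, 2.2361.
Eigenvalues have mixed signs, so H is indefinite -> x* is a saddle point.

saddle


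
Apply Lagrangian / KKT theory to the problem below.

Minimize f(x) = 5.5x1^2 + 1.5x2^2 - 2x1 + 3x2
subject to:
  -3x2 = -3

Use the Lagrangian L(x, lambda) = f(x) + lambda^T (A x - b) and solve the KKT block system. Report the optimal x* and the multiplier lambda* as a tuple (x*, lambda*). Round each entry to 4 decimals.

Form the Lagrangian:
  L(x, lambda) = (1/2) x^T Q x + c^T x + lambda^T (A x - b)
Stationarity (grad_x L = 0): Q x + c + A^T lambda = 0.
Primal feasibility: A x = b.

This gives the KKT block system:
  [ Q   A^T ] [ x     ]   [-c ]
  [ A    0  ] [ lambda ] = [ b ]

Solving the linear system:
  x*      = (0.1818, 1)
  lambda* = (2)
  f(x*)   = 4.3182

x* = (0.1818, 1), lambda* = (2)


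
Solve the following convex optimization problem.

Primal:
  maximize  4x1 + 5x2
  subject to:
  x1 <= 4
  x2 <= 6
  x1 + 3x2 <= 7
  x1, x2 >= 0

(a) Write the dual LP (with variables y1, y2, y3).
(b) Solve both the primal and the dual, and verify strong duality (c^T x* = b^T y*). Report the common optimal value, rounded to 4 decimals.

The standard primal-dual pair for 'max c^T x s.t. A x <= b, x >= 0' is:
  Dual:  min b^T y  s.t.  A^T y >= c,  y >= 0.

So the dual LP is:
  minimize  4y1 + 6y2 + 7y3
  subject to:
    y1 + y3 >= 4
    y2 + 3y3 >= 5
    y1, y2, y3 >= 0

Solving the primal: x* = (4, 1).
  primal value c^T x* = 21.
Solving the dual: y* = (2.3333, 0, 1.6667).
  dual value b^T y* = 21.
Strong duality: c^T x* = b^T y*. Confirmed.

21


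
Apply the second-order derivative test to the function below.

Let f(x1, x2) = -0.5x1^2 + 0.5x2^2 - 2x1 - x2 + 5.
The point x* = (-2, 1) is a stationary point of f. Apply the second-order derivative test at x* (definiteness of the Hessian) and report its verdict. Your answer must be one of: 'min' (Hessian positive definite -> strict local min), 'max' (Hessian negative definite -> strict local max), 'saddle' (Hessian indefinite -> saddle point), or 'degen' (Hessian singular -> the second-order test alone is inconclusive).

Compute the Hessian H = grad^2 f:
  H = [[-1, 0], [0, 1]]
Verify stationarity: grad f(x*) = H x* + g = (0, 0).
Eigenvalues of H: -1, 1.
Eigenvalues have mixed signs, so H is indefinite -> x* is a saddle point.

saddle


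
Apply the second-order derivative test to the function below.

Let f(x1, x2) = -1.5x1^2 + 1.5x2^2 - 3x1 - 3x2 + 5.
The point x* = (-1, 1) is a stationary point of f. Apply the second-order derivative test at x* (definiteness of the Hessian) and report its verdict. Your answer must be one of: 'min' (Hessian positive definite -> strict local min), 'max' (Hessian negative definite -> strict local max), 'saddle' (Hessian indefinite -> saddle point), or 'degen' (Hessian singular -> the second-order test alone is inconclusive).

Compute the Hessian H = grad^2 f:
  H = [[-3, 0], [0, 3]]
Verify stationarity: grad f(x*) = H x* + g = (0, 0).
Eigenvalues of H: -3, 3.
Eigenvalues have mixed signs, so H is indefinite -> x* is a saddle point.

saddle


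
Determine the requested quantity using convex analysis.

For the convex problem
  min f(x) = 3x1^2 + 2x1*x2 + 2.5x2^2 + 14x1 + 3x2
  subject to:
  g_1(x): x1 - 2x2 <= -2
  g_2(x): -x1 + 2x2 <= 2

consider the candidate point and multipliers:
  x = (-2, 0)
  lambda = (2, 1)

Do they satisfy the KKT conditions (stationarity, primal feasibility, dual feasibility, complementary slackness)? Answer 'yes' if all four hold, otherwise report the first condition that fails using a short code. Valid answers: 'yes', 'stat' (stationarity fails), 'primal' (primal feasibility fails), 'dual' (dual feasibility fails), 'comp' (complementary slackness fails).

Gradient of f: grad f(x) = Q x + c = (2, -1)
Constraint values g_i(x) = a_i^T x - b_i:
  g_1((-2, 0)) = 0
  g_2((-2, 0)) = 0
Stationarity residual: grad f(x) + sum_i lambda_i a_i = (3, -3)
  -> stationarity FAILS
Primal feasibility (all g_i <= 0): OK
Dual feasibility (all lambda_i >= 0): OK
Complementary slackness (lambda_i * g_i(x) = 0 for all i): OK

Verdict: the first failing condition is stationarity -> stat.

stat


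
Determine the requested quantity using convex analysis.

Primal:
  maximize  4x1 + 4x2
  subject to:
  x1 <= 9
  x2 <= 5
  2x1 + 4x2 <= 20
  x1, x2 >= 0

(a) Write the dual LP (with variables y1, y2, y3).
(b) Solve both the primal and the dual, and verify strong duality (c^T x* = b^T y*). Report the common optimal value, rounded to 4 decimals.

The standard primal-dual pair for 'max c^T x s.t. A x <= b, x >= 0' is:
  Dual:  min b^T y  s.t.  A^T y >= c,  y >= 0.

So the dual LP is:
  minimize  9y1 + 5y2 + 20y3
  subject to:
    y1 + 2y3 >= 4
    y2 + 4y3 >= 4
    y1, y2, y3 >= 0

Solving the primal: x* = (9, 0.5).
  primal value c^T x* = 38.
Solving the dual: y* = (2, 0, 1).
  dual value b^T y* = 38.
Strong duality: c^T x* = b^T y*. Confirmed.

38


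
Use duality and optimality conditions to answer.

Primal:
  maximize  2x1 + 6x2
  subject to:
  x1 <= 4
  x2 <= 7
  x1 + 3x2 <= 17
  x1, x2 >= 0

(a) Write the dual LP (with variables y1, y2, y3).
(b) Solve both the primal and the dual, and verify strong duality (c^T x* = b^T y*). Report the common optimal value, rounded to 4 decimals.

The standard primal-dual pair for 'max c^T x s.t. A x <= b, x >= 0' is:
  Dual:  min b^T y  s.t.  A^T y >= c,  y >= 0.

So the dual LP is:
  minimize  4y1 + 7y2 + 17y3
  subject to:
    y1 + y3 >= 2
    y2 + 3y3 >= 6
    y1, y2, y3 >= 0

Solving the primal: x* = (0, 5.6667).
  primal value c^T x* = 34.
Solving the dual: y* = (0, 0, 2).
  dual value b^T y* = 34.
Strong duality: c^T x* = b^T y*. Confirmed.

34


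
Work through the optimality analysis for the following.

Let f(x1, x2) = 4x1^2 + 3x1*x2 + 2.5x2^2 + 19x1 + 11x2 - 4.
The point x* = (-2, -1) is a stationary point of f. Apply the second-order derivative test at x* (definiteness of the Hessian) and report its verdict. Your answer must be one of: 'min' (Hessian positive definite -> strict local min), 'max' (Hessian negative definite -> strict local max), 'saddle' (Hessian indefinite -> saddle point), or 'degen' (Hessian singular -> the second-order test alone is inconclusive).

Compute the Hessian H = grad^2 f:
  H = [[8, 3], [3, 5]]
Verify stationarity: grad f(x*) = H x* + g = (0, 0).
Eigenvalues of H: 3.1459, 9.8541.
Both eigenvalues > 0, so H is positive definite -> x* is a strict local min.

min


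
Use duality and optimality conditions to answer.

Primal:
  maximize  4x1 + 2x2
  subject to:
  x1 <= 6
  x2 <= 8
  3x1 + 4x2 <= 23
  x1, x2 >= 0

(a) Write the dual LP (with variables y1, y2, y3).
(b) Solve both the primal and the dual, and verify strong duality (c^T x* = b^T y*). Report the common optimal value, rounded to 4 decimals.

The standard primal-dual pair for 'max c^T x s.t. A x <= b, x >= 0' is:
  Dual:  min b^T y  s.t.  A^T y >= c,  y >= 0.

So the dual LP is:
  minimize  6y1 + 8y2 + 23y3
  subject to:
    y1 + 3y3 >= 4
    y2 + 4y3 >= 2
    y1, y2, y3 >= 0

Solving the primal: x* = (6, 1.25).
  primal value c^T x* = 26.5.
Solving the dual: y* = (2.5, 0, 0.5).
  dual value b^T y* = 26.5.
Strong duality: c^T x* = b^T y*. Confirmed.

26.5
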